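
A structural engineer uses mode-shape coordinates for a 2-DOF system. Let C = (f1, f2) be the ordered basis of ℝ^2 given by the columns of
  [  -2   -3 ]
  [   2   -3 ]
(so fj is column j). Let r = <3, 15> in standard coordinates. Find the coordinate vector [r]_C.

Write r = c_1 f1 + c_2 f2 and solve for the c_i.
System: -2c_1 - 3c_2 = 3, 2c_1 - 3c_2 = 15; solving gives c_1 = 3, c_2 = -3.
Check: 3f1 - 3f2 = <3, 15>.

<3, -3>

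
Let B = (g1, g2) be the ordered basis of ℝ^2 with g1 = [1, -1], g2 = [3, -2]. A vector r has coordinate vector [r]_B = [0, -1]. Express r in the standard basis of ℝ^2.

By definition r = 0·g1 - g2.
Summing componentwise gives [-3, 2].

[-3, 2]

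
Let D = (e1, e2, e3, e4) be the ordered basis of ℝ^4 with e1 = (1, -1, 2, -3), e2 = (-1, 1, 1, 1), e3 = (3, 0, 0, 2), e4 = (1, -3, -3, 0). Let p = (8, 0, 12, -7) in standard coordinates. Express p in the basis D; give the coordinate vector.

(4, 1, 2, -1)

[p]_D is the unique c with M c = p, where M has columns e1, ..., e4.
Solving this 4x4 system gives c = (4, 1, 2, -1).
Check: 4e1 + e2 + 2e3 - e4 = (8, 0, 12, -7).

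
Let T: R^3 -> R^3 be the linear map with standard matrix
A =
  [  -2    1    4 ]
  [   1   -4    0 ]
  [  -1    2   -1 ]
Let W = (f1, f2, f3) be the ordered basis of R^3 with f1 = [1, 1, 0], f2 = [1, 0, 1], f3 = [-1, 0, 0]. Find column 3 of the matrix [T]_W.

Column 3 of [T]_W is the W-coordinate vector of T(f3).
In standard coordinates T(f3) = A f3 = [2, -1, 1].
Converting to W: [2, -1, 1] = -f1 + f2 - 2f3, so the coordinate vector is [-1, 1, -2].

[-1, 1, -2]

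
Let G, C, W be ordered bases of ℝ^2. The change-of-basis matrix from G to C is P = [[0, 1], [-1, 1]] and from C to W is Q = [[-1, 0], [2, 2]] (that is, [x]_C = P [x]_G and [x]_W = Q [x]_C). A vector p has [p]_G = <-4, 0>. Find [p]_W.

Composing the changes, [p]_W = Q P [p]_G.
Q P = [[0, -1], [-2, 4]]; applying this to <-4, 0> gives <0, 8>.

<0, 8>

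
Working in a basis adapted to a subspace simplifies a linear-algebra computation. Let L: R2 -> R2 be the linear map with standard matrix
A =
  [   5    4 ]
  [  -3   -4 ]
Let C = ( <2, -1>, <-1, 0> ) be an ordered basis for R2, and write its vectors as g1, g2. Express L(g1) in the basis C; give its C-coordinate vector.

<2, -2>

Column 1 of [L]_C is the C-coordinate vector of L(g1).
In standard coordinates L(g1) = A g1 = <6, -2>.
Converting to C: <6, -2> = 2g1 - 2g2, so the coordinate vector is <2, -2>.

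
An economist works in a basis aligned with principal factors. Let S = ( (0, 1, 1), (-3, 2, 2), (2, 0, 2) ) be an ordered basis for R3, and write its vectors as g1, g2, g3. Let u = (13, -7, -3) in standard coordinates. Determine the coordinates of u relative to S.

(-1, -3, 2)

We seek scalars with c_1 g1 + ... + c_3 g3 = u; equivalently solve M c = u where the columns of M are g1, ..., g3.
Solving this 3x3 system gives c = (-1, -3, 2).
Check: -g1 - 3g2 + 2g3 = (13, -7, -3).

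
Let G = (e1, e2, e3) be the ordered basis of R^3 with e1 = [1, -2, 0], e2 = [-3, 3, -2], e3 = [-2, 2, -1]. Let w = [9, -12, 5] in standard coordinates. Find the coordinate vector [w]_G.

[3, -4, 3]

[w]_G is the unique c with M c = w, where M has columns e1, ..., e3.
Row-reducing the augmented matrix [M | w] gives c = (3, -4, 3).
Check: 3e1 - 4e2 + 3e3 = [9, -12, 5].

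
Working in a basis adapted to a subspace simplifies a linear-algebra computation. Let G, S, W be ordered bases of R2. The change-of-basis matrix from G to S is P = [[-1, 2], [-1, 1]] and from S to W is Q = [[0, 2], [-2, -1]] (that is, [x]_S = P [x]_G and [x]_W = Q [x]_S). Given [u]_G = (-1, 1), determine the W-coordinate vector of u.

Apply P to get S-coordinates (3, 2), then Q to get W-coordinates.
The result is [u]_W = (4, -8).

(4, -8)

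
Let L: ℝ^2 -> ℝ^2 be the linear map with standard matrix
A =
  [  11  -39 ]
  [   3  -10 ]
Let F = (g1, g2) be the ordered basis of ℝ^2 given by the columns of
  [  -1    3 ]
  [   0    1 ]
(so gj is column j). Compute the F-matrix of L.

With P the matrix whose columns are g1, g2, [L]_F = P^(-1) A P.
Column by column: L(g1) = A g1 = [-11, -3]; its F-coordinates [2, -3] give column 1.
Continuing for each basis vector yields [L]_F = [[2, 3], [-3, -1]].

[[2, 3], [-3, -1]]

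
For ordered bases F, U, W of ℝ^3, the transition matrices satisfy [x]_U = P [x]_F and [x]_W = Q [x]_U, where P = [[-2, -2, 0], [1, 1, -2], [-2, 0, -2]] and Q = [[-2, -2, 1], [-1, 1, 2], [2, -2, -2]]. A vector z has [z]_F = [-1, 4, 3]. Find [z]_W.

Apply P to get U-coordinates [-6, -3, -4], then Q to get W-coordinates.
The result is [z]_W = [14, -5, 2].

[14, -5, 2]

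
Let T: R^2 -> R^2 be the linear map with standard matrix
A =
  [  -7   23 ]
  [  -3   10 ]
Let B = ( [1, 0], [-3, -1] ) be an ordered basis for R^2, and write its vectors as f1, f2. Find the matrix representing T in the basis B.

[[2, 1], [3, 1]]

With P the matrix whose columns are f1, f2, [T]_B = P^(-1) A P.
Column by column: T(f1) = A f1 = [-7, -3]; its B-coordinates [2, 3] give column 1.
Continuing for each basis vector yields [T]_B = [[2, 1], [3, 1]].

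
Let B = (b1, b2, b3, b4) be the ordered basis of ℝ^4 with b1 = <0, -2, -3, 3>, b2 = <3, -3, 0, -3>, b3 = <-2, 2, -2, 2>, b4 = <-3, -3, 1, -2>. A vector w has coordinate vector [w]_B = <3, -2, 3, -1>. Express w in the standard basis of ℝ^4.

<-9, 9, -16, 23>

w = M [w]_B, where M has columns b1, ..., b4.
Carrying out the matrix-vector product, w = <-9, 9, -16, 23>.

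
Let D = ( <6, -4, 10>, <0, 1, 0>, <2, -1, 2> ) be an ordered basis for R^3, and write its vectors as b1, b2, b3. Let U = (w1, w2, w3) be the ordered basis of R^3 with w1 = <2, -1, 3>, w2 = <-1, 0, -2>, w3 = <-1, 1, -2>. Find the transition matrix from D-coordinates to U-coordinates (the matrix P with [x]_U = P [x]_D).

[[2, 0, 2], [0, -1, 1], [-2, 1, 1]]

Let M have columns bj and N have columns wj. Then for every x, N [x]_U = x = M [x]_D, so P = N^(-1) M.
Since det N = 1, N^(-1) has integer entries; multiplying gives P = [[2, 0, 2], [0, -1, 1], [-2, 1, 1]].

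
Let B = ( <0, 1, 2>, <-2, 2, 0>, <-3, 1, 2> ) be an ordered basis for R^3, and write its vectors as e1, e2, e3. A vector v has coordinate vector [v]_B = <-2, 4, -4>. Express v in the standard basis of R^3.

The coordinates say v = -2e1 + 4e2 - 4e3; adding the scaled basis vectors gives <4, 2, -12>.

<4, 2, -12>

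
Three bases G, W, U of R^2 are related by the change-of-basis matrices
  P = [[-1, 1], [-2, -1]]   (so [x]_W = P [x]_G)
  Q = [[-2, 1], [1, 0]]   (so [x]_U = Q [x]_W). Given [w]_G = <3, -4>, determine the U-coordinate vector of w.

Composing the changes, [w]_U = Q P [w]_G.
Q P = [[0, -3], [-1, 1]]; applying this to <3, -4> gives <12, -7>.

<12, -7>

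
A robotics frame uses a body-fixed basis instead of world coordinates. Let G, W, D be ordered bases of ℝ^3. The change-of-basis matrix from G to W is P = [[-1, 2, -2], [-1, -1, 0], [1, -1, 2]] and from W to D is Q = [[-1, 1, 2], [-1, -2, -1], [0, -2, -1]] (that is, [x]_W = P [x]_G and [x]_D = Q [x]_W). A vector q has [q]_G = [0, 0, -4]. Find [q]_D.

[-24, 0, 8]

First [q]_W = P [q]_G = [8, 0, -8].
Then [q]_D = Q [q]_W = [-24, 0, 8].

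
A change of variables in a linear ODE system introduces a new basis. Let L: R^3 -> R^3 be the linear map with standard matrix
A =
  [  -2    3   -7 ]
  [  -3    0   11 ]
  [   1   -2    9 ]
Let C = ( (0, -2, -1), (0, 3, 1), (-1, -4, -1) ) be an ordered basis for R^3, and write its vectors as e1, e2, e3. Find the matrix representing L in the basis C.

[[3, 0, 1], [-3, 1, 2], [-1, -2, 3]]

Let P have columns e1, ..., e3. Then [L]_C = P^(-1) A P.
Here det P = -1, so P^(-1) is integer; computing A P first and then P^(-1)(A P) gives [[3, 0, 1], [-3, 1, 2], [-1, -2, 3]].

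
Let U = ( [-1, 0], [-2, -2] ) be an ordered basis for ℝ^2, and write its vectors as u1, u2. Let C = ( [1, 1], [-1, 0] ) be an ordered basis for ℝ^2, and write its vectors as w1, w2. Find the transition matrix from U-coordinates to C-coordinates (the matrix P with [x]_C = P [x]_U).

[[0, -2], [1, 0]]

Let M have columns uj and N have columns wj. Then for every x, N [x]_C = x = M [x]_U, so P = N^(-1) M.
Since det N = 1, N^(-1) has integer entries; multiplying gives P = [[0, -2], [1, 0]].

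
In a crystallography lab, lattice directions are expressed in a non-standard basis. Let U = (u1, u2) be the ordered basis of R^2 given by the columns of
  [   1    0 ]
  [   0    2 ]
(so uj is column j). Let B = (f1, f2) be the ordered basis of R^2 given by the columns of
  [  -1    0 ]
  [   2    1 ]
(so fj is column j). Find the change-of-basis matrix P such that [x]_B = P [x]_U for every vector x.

Take x = uj: its U-coordinates are the j-th standard unit vector, so P e_j — column j of P — equals [uj]_B.
u1 = -f1 + 2f2, giving column 1 = (-1, 2); repeating for each j gives P = [[-1, 0], [2, 2]].

[[-1, 0], [2, 2]]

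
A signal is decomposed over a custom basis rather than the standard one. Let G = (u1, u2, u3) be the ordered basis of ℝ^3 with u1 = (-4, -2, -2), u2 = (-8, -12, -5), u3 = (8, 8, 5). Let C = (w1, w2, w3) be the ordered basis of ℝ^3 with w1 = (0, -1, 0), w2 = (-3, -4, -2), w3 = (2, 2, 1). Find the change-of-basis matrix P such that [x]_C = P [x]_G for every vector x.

Column j of P is [uj]_C, since P maps G-coordinates to C-coordinates.
Expressing u1 in C: u1 = -2w1 + 0·w2 - 2w3, so column 1 of P is (-2, 0, -2).
Doing the same for each uj gives P = [[-2, 2, 2], [0, 2, -2], [-2, -1, 1]].

[[-2, 2, 2], [0, 2, -2], [-2, -1, 1]]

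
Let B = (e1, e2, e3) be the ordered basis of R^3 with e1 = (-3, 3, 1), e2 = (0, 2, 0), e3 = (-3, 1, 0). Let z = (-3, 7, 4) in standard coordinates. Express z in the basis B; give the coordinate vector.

Write z = c_1 e1 + ... + c_3 e3 and solve for the c_i.
Row-reducing the augmented matrix [M | z] gives c = (4, -1, -3).
Check: 4e1 - e2 - 3e3 = (-3, 7, 4).

(4, -1, -3)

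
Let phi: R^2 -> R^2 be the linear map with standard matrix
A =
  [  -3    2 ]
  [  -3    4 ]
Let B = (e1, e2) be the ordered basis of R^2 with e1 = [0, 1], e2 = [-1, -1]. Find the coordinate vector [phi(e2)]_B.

[-2, -1]

Compute phi(e2) = A e2 = [1, -1] in standard coordinates.
Then write this in B-coordinates: solve for y in y_1 e1 + y_2 e2 = [1, -1].
This gives y = [-2, -1], which is column 2 of [phi]_B.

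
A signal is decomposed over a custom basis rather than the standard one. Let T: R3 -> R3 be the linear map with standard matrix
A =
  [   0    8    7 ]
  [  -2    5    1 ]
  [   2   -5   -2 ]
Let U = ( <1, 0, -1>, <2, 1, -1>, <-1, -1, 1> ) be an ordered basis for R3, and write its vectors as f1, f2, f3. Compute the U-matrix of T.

The j-th column of [T]_U is [T(fj)]_U.
T(f1) = A f1 = <-7, -3, 4> = -f1 - 3f2 + 0·f3, so column 1 is <-1, -3, 0>.
Repeating for f2, f3 and assembling the columns gives [[-1, -1, 1], [-3, 2, 0], [0, 2, 2]].

[[-1, -1, 1], [-3, 2, 0], [0, 2, 2]]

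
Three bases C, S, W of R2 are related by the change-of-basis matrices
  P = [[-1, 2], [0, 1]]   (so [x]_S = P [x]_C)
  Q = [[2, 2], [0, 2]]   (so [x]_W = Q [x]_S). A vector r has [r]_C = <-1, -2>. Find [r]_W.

<-10, -4>

Composing the changes, [r]_W = Q P [r]_C.
Q P = [[-2, 6], [0, 2]]; applying this to <-1, -2> gives <-10, -4>.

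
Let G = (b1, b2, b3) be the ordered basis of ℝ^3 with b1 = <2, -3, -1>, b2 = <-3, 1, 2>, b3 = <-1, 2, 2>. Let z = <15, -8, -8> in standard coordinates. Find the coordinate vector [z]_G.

Write z = c_1 b1 + ... + c_3 b3 and solve for the c_i.
Solving this 3x3 system gives c = (2, -4, 1).
Check: 2b1 - 4b2 + b3 = <15, -8, -8>.

<2, -4, 1>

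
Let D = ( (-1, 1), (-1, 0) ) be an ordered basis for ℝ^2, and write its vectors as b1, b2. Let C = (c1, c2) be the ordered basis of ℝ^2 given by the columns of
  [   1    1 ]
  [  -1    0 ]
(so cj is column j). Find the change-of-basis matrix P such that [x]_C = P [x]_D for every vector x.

Column j of P is [bj]_C, since P maps D-coordinates to C-coordinates.
Expressing b1 in C: b1 = -c1 + 0·c2, so column 1 of P is (-1, 0).
Doing the same for each bj gives P = [[-1, 0], [0, -1]].

[[-1, 0], [0, -1]]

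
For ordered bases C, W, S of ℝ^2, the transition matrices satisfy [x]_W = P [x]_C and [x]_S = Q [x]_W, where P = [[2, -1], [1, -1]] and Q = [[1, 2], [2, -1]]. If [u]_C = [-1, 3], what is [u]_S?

[-13, -6]

First [u]_W = P [u]_C = [-5, -4].
Then [u]_S = Q [u]_W = [-13, -6].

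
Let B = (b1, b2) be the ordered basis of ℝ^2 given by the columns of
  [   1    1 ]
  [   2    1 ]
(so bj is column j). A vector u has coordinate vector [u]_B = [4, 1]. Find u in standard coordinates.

The coordinates say u = 4b1 + b2; adding the scaled basis vectors gives [5, 9].

[5, 9]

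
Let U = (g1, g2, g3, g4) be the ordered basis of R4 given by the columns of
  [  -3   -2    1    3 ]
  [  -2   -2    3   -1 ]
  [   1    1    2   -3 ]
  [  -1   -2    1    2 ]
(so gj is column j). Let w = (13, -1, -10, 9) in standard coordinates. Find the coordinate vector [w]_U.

(0, 0, 1, 4)

[w]_U is the unique c with M c = w, where M has columns g1, ..., g4.
Solving this 4x4 system gives c = (0, 0, 1, 4).
Check: 0·g1 + 0·g2 + g3 + 4g4 = (13, -1, -10, 9).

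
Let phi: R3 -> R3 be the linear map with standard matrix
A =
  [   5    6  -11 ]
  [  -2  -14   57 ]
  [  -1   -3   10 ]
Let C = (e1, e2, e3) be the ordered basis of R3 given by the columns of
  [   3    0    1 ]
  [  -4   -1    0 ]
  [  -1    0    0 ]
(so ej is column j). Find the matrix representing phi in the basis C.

Let P have columns e1, ..., e3. Then [phi]_C = P^(-1) A P.
Here det P = -1, so P^(-1) is integer; computing A P first and then P^(-1)(A P) gives [[1, -3, 1], [3, -2, -2], [-1, 3, 2]].

[[1, -3, 1], [3, -2, -2], [-1, 3, 2]]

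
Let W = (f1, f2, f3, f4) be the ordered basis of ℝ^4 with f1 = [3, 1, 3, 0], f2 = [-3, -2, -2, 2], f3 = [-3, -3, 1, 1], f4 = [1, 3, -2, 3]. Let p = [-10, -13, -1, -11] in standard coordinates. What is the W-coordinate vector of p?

[-2, 1, -1, -4]

Write p = c_1 f1 + ... + c_4 f4 and solve for the c_i.
Gaussian elimination on [M | p] yields c = (-2, 1, -1, -4).
Check: -2f1 + f2 - f3 - 4f4 = [-10, -13, -1, -11].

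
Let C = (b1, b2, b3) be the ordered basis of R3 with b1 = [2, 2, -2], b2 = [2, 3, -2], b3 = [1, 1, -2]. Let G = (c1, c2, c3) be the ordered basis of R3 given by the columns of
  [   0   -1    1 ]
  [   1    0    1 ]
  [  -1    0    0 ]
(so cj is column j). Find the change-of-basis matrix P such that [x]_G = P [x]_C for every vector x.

[[2, 2, 2], [-2, -1, -2], [0, 1, -1]]

Take x = bj: its C-coordinates are the j-th standard unit vector, so P e_j — column j of P — equals [bj]_G.
b1 = 2c1 - 2c2 + 0·c3, giving column 1 = [2, -2, 0]; repeating for each j gives P = [[2, 2, 2], [-2, -1, -2], [0, 1, -1]].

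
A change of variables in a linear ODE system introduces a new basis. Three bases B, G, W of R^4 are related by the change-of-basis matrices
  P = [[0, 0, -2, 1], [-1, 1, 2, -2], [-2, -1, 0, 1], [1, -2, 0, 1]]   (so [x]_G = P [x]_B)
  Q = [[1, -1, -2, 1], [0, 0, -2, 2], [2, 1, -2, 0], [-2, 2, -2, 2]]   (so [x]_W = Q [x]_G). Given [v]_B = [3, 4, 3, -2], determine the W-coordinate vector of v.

Composing the changes, [v]_W = Q P [v]_B.
Q P = [[6, -1, -4, 2], [6, -2, 0, 0], [3, 3, -2, -2], [4, 0, 8, -6]]; applying this to [3, 4, 3, -2] gives [-2, 10, 19, 48].

[-2, 10, 19, 48]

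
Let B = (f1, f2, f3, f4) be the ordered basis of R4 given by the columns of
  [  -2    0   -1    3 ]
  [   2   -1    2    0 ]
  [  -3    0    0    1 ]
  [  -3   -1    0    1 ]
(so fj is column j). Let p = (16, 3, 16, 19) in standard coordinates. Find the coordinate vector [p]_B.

(-4, -3, 4, 4)

Write p = c_1 f1 + ... + c_4 f4 and solve for the c_i.
Solving this 4x4 system gives c = (-4, -3, 4, 4).
Check: -4f1 - 3f2 + 4f3 + 4f4 = (16, 3, 16, 19).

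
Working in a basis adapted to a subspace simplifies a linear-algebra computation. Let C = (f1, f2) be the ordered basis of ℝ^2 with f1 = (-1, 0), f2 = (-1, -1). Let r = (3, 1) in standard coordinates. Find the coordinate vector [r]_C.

(-2, -1)

[r]_C is the unique c with M c = r, where M has columns f1, f2.
System: -c_1 - c_2 = 3, 0c_1 - c_2 = 1; solving gives c_1 = -2, c_2 = -1.
Check: -2f1 - f2 = (3, 1).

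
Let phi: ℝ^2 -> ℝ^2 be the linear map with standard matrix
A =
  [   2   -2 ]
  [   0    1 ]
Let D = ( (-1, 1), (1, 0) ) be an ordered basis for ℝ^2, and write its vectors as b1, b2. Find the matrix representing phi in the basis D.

[[1, 0], [-3, 2]]

The j-th column of [phi]_D is [phi(bj)]_D.
phi(b1) = A b1 = (-4, 1) = b1 - 3b2, so column 1 is (1, -3).
Repeating for b2 and assembling the columns gives [[1, 0], [-3, 2]].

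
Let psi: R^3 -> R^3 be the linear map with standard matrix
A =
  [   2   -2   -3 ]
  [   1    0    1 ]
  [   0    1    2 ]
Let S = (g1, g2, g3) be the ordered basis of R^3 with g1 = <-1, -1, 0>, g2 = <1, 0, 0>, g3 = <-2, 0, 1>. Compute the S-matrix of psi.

[[1, -1, 1], [-1, 1, -2], [-1, 0, 2]]

Let P have columns g1, ..., g3. Then [psi]_S = P^(-1) A P.
Here det P = 1, so P^(-1) is integer; computing A P first and then P^(-1)(A P) gives [[1, -1, 1], [-1, 1, -2], [-1, 0, 2]].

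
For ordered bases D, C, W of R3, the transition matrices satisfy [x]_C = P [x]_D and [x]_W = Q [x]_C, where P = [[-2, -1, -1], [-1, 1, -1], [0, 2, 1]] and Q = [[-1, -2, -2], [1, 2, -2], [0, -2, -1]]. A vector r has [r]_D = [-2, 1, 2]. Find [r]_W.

[-11, -5, -6]

First [r]_C = P [r]_D = [1, 1, 4].
Then [r]_W = Q [r]_C = [-11, -5, -6].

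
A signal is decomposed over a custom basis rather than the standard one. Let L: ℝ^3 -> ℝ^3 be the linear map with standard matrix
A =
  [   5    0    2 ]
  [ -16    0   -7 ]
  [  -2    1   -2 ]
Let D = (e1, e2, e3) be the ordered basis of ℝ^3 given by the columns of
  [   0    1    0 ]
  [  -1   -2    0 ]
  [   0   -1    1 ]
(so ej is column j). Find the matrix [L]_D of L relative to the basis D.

The j-th column of [L]_D is [L(ej)]_D.
L(e1) = A e1 = <0, 0, -1> = 0·e1 + 0·e2 - e3, so column 1 is <0, 0, -1>.
Repeating for e2, e3 and assembling the columns gives [[0, 3, 3], [0, 3, 2], [-1, 1, 0]].

[[0, 3, 3], [0, 3, 2], [-1, 1, 0]]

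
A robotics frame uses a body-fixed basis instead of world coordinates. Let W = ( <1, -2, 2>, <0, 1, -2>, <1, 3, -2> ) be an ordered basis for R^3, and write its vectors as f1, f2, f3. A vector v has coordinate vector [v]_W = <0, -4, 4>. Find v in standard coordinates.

<4, 8, 0>

The coordinates say v = 0·f1 - 4f2 + 4f3; adding the scaled basis vectors gives <4, 8, 0>.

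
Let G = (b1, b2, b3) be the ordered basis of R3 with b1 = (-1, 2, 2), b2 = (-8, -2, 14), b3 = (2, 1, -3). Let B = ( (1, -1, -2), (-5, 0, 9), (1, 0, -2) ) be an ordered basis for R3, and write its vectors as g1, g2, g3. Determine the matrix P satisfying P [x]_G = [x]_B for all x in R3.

[[-2, 2, -1], [0, 2, -1], [1, 0, -2]]

Let M have columns bj and N have columns gj. Then for every x, N [x]_B = x = M [x]_G, so P = N^(-1) M.
Since det N = 1, N^(-1) has integer entries; multiplying gives P = [[-2, 2, -1], [0, 2, -1], [1, 0, -2]].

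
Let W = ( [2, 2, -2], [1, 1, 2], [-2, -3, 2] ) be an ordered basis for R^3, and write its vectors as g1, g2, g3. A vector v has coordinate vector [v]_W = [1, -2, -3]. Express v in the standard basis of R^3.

v = M [v]_W, where M has columns g1, ..., g3.
Carrying out the matrix-vector product, v = [6, 9, -12].

[6, 9, -12]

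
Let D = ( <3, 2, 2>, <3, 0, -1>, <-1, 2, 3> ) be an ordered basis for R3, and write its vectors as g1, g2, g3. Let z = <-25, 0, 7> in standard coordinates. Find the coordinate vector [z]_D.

Write z = c_1 g1 + ... + c_3 g3 and solve for the c_i.
Row-reducing the augmented matrix [M | z] gives c = (-4, -3, 4).
Check: -4g1 - 3g2 + 4g3 = <-25, 0, 7>.

<-4, -3, 4>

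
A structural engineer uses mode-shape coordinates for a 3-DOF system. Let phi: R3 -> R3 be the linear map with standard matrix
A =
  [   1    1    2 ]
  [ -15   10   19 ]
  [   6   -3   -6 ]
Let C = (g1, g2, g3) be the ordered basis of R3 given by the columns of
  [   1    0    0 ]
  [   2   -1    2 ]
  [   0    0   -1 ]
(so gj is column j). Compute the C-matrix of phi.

With P the matrix whose columns are g1, ..., g3, [phi]_C = P^(-1) A P.
Column by column: phi(g1) = A g1 = (3, 5, 0); its C-coordinates (3, 1, 0) give column 1.
Continuing for each basis vector yields [phi]_C = [[3, -1, 0], [1, 2, -1], [0, -3, 0]].

[[3, -1, 0], [1, 2, -1], [0, -3, 0]]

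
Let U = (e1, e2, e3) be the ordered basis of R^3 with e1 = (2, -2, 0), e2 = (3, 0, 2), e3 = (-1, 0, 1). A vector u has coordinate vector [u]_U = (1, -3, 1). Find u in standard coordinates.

(-8, -2, -5)

By definition u = e1 - 3e2 + e3.
Summing componentwise gives (-8, -2, -5).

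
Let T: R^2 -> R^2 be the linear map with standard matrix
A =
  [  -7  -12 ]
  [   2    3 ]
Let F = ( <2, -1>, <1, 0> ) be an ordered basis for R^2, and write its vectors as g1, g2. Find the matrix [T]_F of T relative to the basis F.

[[-1, -2], [0, -3]]

With P the matrix whose columns are g1, g2, [T]_F = P^(-1) A P.
Column by column: T(g1) = A g1 = <-2, 1>; its F-coordinates <-1, 0> give column 1.
Continuing for each basis vector yields [T]_F = [[-1, -2], [0, -3]].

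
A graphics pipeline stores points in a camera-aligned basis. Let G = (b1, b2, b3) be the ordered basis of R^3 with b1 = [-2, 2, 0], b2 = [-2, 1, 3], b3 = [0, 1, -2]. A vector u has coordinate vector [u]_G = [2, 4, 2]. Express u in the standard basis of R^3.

u = M [u]_G, where M has columns b1, ..., b3.
Carrying out the matrix-vector product, u = [-12, 10, 8].

[-12, 10, 8]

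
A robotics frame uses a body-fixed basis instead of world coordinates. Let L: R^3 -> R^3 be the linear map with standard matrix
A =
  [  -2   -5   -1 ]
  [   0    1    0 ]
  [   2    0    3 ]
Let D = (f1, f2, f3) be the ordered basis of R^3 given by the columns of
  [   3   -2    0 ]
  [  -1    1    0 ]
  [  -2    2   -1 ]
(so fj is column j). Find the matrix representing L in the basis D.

With P the matrix whose columns are f1, ..., f3, [L]_D = P^(-1) A P.
Column by column: L(f1) = A f1 = <1, -1, 0>; its D-coordinates <-1, -2, -2> give column 1.
Continuing for each basis vector yields [L]_D = [[-1, -1, 1], [-2, 0, 1], [-2, 0, 3]].

[[-1, -1, 1], [-2, 0, 1], [-2, 0, 3]]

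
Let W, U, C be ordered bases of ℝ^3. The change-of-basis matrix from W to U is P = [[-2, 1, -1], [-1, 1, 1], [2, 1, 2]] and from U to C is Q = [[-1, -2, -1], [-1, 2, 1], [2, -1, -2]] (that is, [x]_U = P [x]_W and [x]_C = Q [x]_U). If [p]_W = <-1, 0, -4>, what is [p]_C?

First [p]_U = P [p]_W = <6, -3, -10>.
Then [p]_C = Q [p]_U = <10, -22, 35>.

<10, -22, 35>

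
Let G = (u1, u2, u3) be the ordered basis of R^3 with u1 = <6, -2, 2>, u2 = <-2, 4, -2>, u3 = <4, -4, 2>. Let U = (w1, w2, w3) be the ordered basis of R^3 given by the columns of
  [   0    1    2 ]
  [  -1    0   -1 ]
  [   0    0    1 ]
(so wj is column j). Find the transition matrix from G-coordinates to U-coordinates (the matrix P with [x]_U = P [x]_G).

[[0, -2, 2], [2, 2, 0], [2, -2, 2]]

Take x = uj: its G-coordinates are the j-th standard unit vector, so P e_j — column j of P — equals [uj]_U.
u1 = 0·w1 + 2w2 + 2w3, giving column 1 = <0, 2, 2>; repeating for each j gives P = [[0, -2, 2], [2, 2, 0], [2, -2, 2]].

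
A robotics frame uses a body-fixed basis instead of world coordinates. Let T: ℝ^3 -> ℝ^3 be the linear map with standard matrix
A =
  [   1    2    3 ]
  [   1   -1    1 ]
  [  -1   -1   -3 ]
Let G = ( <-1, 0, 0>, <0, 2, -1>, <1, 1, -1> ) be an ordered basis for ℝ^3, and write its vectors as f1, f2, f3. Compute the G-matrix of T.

The j-th column of [T]_G is [T(fj)]_G.
T(f1) = A f1 = <-1, -1, 1> = 0·f1 + 0·f2 - f3, so column 1 is <0, 0, -1>.
Repeating for f2, f3 and assembling the columns gives [[0, 0, -1], [0, -2, 0], [-1, 1, -1]].

[[0, 0, -1], [0, -2, 0], [-1, 1, -1]]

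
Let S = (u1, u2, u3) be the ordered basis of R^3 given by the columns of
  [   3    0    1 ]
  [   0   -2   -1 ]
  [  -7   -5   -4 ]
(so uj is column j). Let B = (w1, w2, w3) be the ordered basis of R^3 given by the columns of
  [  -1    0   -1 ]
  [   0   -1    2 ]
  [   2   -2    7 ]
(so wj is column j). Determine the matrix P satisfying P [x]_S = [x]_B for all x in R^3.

Let M have columns uj and N have columns wj. Then for every x, N [x]_B = x = M [x]_S, so P = N^(-1) M.
Since det N = 1, N^(-1) has integer entries; multiplying gives P = [[-2, 1, -1], [-2, 0, 1], [-1, -1, 0]].

[[-2, 1, -1], [-2, 0, 1], [-1, -1, 0]]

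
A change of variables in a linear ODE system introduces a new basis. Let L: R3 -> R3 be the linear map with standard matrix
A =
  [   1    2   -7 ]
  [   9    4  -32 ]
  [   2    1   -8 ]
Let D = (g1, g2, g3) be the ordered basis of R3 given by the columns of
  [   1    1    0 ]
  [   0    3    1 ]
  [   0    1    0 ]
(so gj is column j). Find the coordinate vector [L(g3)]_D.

Compute L(g3) = A g3 = (2, 4, 1) in standard coordinates.
Then write this in D-coordinates: solve for y in y_1 g1 + ... + y_3 g3 = (2, 4, 1).
This gives y = (1, 1, 1), which is column 3 of [L]_D.

(1, 1, 1)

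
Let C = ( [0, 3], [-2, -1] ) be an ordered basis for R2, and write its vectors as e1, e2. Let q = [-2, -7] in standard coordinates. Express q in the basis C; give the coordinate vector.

Write q = c_1 e1 + c_2 e2 and solve for the c_i.
System: 0c_1 - 2c_2 = -2, 3c_1 - c_2 = -7; solving gives c_1 = -2, c_2 = 1.
Check: -2e1 + e2 = [-2, -7].

[-2, 1]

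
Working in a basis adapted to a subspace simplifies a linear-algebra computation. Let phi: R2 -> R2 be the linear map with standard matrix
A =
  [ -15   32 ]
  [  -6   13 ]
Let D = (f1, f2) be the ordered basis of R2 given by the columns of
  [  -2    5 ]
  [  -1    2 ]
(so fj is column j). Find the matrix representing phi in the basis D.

[[1, -2], [0, -3]]

The j-th column of [phi]_D is [phi(fj)]_D.
phi(f1) = A f1 = [-2, -1] = f1 + 0·f2, so column 1 is [1, 0].
Repeating for f2 and assembling the columns gives [[1, -2], [0, -3]].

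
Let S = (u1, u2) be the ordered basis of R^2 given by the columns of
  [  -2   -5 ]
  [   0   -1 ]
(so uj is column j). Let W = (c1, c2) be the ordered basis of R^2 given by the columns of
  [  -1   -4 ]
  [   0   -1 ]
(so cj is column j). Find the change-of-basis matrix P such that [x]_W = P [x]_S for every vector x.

[[2, 1], [0, 1]]

Let M have columns uj and N have columns cj. Then for every x, N [x]_W = x = M [x]_S, so P = N^(-1) M.
Since det N = 1, N^(-1) has integer entries; multiplying gives P = [[2, 1], [0, 1]].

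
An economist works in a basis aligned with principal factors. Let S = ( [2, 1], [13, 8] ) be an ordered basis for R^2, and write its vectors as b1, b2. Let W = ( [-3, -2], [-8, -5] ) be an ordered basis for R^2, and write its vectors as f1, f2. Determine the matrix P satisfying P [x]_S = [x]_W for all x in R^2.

[[2, 1], [-1, -2]]

Column j of P is [bj]_W, since P maps S-coordinates to W-coordinates.
Expressing b1 in W: b1 = 2f1 - f2, so column 1 of P is [2, -1].
Doing the same for each bj gives P = [[2, 1], [-1, -2]].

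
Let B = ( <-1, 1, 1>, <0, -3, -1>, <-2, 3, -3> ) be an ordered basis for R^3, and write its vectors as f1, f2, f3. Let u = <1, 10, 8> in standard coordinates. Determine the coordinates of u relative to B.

<1, -4, -1>

We seek scalars with c_1 f1 + ... + c_3 f3 = u; equivalently solve M c = u where the columns of M are f1, ..., f3.
Row-reducing the augmented matrix [M | u] gives c = (1, -4, -1).
Check: f1 - 4f2 - f3 = <1, 10, 8>.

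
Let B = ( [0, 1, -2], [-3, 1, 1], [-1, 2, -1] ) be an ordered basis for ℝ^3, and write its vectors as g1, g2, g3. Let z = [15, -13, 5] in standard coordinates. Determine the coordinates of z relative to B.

[-3, -4, -3]

We seek scalars with c_1 g1 + ... + c_3 g3 = z; equivalently solve M c = z where the columns of M are g1, ..., g3.
Row-reducing the augmented matrix [M | z] gives c = (-3, -4, -3).
Check: -3g1 - 4g2 - 3g3 = [15, -13, 5].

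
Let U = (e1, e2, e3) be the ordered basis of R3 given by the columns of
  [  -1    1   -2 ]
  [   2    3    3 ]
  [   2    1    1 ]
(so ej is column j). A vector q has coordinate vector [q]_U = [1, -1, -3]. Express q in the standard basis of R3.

By definition q = e1 - e2 - 3e3.
Summing componentwise gives [4, -10, -2].

[4, -10, -2]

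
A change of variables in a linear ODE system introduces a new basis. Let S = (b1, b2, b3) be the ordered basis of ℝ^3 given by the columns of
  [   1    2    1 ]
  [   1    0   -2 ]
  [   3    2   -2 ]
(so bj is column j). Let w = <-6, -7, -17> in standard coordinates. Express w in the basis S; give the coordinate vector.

<-1, -4, 3>

[w]_S is the unique c with M c = w, where M has columns b1, ..., b3.
Row-reducing the augmented matrix [M | w] gives c = (-1, -4, 3).
Check: -b1 - 4b2 + 3b3 = <-6, -7, -17>.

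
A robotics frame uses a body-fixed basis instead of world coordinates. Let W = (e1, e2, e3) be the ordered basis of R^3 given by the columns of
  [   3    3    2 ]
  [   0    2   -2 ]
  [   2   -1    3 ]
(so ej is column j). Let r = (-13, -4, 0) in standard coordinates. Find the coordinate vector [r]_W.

Write r = c_1 e1 + ... + c_3 e3 and solve for the c_i.
Row-reducing the augmented matrix [M | r] gives c = (1, -4, -2).
Check: e1 - 4e2 - 2e3 = (-13, -4, 0).

(1, -4, -2)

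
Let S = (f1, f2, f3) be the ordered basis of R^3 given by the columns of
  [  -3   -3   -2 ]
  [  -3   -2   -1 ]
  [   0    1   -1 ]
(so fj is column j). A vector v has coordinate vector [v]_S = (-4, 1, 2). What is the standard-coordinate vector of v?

By definition v = -4f1 + f2 + 2f3.
Summing componentwise gives (5, 8, -1).

(5, 8, -1)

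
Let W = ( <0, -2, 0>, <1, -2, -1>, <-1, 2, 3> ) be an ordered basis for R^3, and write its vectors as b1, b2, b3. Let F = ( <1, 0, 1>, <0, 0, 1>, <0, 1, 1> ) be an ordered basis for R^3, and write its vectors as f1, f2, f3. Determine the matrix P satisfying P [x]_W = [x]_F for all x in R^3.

Take x = bj: its W-coordinates are the j-th standard unit vector, so P e_j — column j of P — equals [bj]_F.
b1 = 0·f1 + 2f2 - 2f3, giving column 1 = <0, 2, -2>; repeating for each j gives P = [[0, 1, -1], [2, 0, 2], [-2, -2, 2]].

[[0, 1, -1], [2, 0, 2], [-2, -2, 2]]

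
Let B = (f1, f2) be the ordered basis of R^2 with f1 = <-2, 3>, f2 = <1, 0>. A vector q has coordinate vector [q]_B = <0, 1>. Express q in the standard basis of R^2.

The coordinates say q = 0·f1 + f2; adding the scaled basis vectors gives <1, 0>.

<1, 0>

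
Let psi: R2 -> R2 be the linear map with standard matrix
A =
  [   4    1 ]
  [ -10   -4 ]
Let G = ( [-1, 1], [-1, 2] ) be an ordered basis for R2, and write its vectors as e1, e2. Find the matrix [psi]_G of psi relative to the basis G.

[[0, 2], [3, 0]]

The j-th column of [psi]_G is [psi(ej)]_G.
psi(e1) = A e1 = [-3, 6] = 0·e1 + 3e2, so column 1 is [0, 3].
Repeating for e2 and assembling the columns gives [[0, 2], [3, 0]].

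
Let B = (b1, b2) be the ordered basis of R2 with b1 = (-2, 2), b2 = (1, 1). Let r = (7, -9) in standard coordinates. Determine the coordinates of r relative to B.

Write r = c_1 b1 + c_2 b2 and solve for the c_i.
System: -2c_1 + c_2 = 7, 2c_1 + c_2 = -9; solving gives c_1 = -4, c_2 = -1.
Check: -4b1 - b2 = (7, -9).

(-4, -1)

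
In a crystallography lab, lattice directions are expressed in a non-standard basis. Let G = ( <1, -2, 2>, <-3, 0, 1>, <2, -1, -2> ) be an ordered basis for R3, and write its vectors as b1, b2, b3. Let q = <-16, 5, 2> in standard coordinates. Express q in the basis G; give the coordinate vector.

Write q = c_1 b1 + ... + c_3 b3 and solve for the c_i.
Row-reducing the augmented matrix [M | q] gives c = (-2, 4, -1).
Check: -2b1 + 4b2 - b3 = <-16, 5, 2>.

<-2, 4, -1>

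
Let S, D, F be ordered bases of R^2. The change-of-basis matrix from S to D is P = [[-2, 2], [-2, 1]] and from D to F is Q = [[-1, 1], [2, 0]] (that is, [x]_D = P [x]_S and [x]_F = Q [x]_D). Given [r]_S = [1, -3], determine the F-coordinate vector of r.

First [r]_D = P [r]_S = [-8, -5].
Then [r]_F = Q [r]_D = [3, -16].

[3, -16]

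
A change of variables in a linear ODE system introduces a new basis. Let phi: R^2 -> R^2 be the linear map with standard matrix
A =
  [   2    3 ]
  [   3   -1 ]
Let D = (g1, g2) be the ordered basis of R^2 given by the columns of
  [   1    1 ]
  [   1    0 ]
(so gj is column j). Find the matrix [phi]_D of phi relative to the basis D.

[[2, 3], [3, -1]]

With P the matrix whose columns are g1, g2, [phi]_D = P^(-1) A P.
Column by column: phi(g1) = A g1 = [5, 2]; its D-coordinates [2, 3] give column 1.
Continuing for each basis vector yields [phi]_D = [[2, 3], [3, -1]].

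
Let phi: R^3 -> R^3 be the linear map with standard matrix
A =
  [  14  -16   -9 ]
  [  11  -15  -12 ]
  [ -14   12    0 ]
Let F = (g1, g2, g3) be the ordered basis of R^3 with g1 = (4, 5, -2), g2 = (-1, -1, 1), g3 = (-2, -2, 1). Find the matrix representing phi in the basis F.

Let P have columns g1, ..., g3. Then [phi]_F = P^(-1) A P.
Here det P = -1, so P^(-1) is integer; computing A P first and then P^(-1)(A P) gives [[-1, -1, 1], [2, -3, 3], [0, 3, 3]].

[[-1, -1, 1], [2, -3, 3], [0, 3, 3]]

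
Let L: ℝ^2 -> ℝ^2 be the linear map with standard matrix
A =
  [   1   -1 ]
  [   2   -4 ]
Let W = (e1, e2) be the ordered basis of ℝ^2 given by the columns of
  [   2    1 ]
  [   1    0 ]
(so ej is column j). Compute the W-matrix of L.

[[0, 2], [1, -3]]

Let P have columns e1, e2. Then [L]_W = P^(-1) A P.
Here det P = -1, so P^(-1) is integer; computing A P first and then P^(-1)(A P) gives [[0, 2], [1, -3]].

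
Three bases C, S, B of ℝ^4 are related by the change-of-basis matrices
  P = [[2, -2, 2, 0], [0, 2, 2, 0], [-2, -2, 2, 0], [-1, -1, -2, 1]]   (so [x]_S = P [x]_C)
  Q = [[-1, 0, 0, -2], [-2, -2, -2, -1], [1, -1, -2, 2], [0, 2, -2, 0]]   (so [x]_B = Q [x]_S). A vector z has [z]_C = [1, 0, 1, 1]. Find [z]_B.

First [z]_S = P [z]_C = [4, 2, 0, -2].
Then [z]_B = Q [z]_S = [0, -10, -2, 4].

[0, -10, -2, 4]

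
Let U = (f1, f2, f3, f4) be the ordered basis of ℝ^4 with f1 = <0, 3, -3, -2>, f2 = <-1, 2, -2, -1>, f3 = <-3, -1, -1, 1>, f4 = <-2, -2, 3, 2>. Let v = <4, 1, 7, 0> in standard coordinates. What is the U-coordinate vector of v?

[v]_U is the unique c with M c = v, where M has columns f1, ..., f4.
Solving this 4x4 system gives c = (0, 1, -3, 2).
Check: 0·f1 + f2 - 3f3 + 2f4 = <4, 1, 7, 0>.

<0, 1, -3, 2>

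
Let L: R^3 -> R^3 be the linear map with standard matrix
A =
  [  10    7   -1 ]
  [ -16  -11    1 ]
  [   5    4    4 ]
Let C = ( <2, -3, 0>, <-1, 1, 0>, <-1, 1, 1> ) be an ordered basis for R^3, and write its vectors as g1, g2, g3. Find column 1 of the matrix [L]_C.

Column 1 of [L]_C is the C-coordinate vector of L(g1).
In standard coordinates L(g1) = A g1 = <-1, 1, -2>.
Converting to C: <-1, 1, -2> = 0·g1 + 3g2 - 2g3, so the coordinate vector is <0, 3, -2>.

<0, 3, -2>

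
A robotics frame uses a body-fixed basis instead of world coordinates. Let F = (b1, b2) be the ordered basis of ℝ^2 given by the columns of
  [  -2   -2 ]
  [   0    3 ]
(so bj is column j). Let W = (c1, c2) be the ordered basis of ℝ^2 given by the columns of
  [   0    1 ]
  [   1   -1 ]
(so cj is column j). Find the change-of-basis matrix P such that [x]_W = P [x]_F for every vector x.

Take x = bj: its F-coordinates are the j-th standard unit vector, so P e_j — column j of P — equals [bj]_W.
b1 = -2c1 - 2c2, giving column 1 = (-2, -2); repeating for each j gives P = [[-2, 1], [-2, -2]].

[[-2, 1], [-2, -2]]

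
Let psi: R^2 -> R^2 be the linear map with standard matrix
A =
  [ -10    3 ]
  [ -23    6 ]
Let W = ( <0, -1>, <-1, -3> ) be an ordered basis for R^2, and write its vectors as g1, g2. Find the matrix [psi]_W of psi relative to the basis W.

Let P have columns g1, g2. Then [psi]_W = P^(-1) A P.
Here det P = -1, so P^(-1) is integer; computing A P first and then P^(-1)(A P) gives [[-3, -2], [3, -1]].

[[-3, -2], [3, -1]]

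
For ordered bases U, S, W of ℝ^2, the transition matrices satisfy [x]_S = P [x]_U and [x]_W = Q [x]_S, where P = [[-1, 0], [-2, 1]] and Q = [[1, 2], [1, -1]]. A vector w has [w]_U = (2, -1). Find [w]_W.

(-12, 3)

Apply P to get S-coordinates (-2, -5), then Q to get W-coordinates.
The result is [w]_W = (-12, 3).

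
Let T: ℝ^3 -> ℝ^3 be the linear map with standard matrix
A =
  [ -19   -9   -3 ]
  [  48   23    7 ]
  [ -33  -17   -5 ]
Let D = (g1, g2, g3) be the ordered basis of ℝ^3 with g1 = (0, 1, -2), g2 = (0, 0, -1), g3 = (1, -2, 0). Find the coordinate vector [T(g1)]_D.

(3, 1, -3)

Compute T(g1) = A g1 = (-3, 9, -7) in standard coordinates.
Then write this in D-coordinates: solve for y in y_1 g1 + ... + y_3 g3 = (-3, 9, -7).
This gives y = (3, 1, -3), which is column 1 of [T]_D.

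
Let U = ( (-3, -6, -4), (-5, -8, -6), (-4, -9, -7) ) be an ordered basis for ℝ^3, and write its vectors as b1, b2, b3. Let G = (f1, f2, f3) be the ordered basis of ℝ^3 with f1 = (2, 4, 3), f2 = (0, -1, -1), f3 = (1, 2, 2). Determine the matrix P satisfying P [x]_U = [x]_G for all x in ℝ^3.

Take x = bj: its U-coordinates are the j-th standard unit vector, so P e_j — column j of P — equals [bj]_G.
b1 = -2f1 + 0·f2 + f3, giving column 1 = (-2, 0, 1); repeating for each j gives P = [[-2, -2, -2], [0, -2, 1], [1, -1, 0]].

[[-2, -2, -2], [0, -2, 1], [1, -1, 0]]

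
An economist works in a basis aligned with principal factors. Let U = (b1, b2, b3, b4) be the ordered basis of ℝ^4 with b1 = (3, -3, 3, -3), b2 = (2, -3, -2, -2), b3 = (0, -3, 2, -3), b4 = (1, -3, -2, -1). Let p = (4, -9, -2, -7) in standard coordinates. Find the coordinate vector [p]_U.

(0, 2, 1, 0)

[p]_U is the unique c with M c = p, where M has columns b1, ..., b4.
Row-reducing the augmented matrix [M | p] gives c = (0, 2, 1, 0).
Check: 0·b1 + 2b2 + b3 + 0·b4 = (4, -9, -2, -7).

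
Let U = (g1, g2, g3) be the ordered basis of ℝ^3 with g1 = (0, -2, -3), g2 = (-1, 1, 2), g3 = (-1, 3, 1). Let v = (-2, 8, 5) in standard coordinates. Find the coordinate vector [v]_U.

(-1, 0, 2)

[v]_U is the unique c with M c = v, where M has columns g1, ..., g3.
Row-reducing the augmented matrix [M | v] gives c = (-1, 0, 2).
Check: -g1 + 0·g2 + 2g3 = (-2, 8, 5).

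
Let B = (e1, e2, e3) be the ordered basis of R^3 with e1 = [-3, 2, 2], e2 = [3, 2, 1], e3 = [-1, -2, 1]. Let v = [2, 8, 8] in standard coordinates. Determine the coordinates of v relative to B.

Write v = c_1 e1 + ... + c_3 e3 and solve for the c_i.
Gaussian elimination on [M | v] yields c = (2, 3, 1).
Check: 2e1 + 3e2 + e3 = [2, 8, 8].

[2, 3, 1]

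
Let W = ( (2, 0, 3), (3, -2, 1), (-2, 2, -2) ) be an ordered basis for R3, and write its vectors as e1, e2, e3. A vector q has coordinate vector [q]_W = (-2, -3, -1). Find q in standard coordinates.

(-11, 4, -7)

The coordinates say q = -2e1 - 3e2 - e3; adding the scaled basis vectors gives (-11, 4, -7).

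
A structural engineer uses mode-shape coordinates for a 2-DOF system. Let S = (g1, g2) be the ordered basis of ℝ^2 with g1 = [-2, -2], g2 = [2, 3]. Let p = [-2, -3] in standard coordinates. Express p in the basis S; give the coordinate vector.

[0, -1]

[p]_S is the unique c with M c = p, where M has columns g1, g2.
System: -2c_1 + 2c_2 = -2, -2c_1 + 3c_2 = -3; solving gives c_1 = 0, c_2 = -1.
Check: 0·g1 - g2 = [-2, -3].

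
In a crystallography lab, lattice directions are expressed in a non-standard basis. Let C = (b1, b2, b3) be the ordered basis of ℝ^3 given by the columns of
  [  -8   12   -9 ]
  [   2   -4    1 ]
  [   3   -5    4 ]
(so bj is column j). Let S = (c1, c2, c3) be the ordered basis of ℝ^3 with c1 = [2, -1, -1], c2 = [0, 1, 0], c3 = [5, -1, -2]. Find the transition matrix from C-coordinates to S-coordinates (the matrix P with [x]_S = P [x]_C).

[[1, 1, -2], [1, -1, -2], [-2, 2, -1]]

Let M have columns bj and N have columns cj. Then for every x, N [x]_S = x = M [x]_C, so P = N^(-1) M.
Since det N = 1, N^(-1) has integer entries; multiplying gives P = [[1, 1, -2], [1, -1, -2], [-2, 2, -1]].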